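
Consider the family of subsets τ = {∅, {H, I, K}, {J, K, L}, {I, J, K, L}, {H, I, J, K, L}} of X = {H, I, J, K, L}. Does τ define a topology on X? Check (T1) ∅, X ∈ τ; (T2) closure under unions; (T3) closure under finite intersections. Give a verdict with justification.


τ is NOT a topology on X.

Axiom (T1): ∅ ∈ τ? Yes; X ∈ τ? Yes.
Axiom (T2/T3): check pairwise unions and intersections of members of τ.
Counterexample for (T3): {H, I, K} ∩ {J, K, L} = {K} ∉ τ. Therefore τ is NOT a topology.


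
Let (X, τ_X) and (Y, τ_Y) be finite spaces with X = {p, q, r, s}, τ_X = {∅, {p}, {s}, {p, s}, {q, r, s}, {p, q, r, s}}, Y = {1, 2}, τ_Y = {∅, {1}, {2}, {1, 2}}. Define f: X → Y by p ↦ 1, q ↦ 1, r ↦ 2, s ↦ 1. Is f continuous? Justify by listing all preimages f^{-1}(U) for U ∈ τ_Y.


f is NOT continuous.

Compute f^{-1}(U) for each U ∈ τ_Y:
  U = ∅: f^{-1}(U) = ∅ ∈ τ_X ✓.
  U = {1}: f^{-1}(U) = {p, q, s} ∉ τ_X ✗.
  U = {2}: f^{-1}(U) = {r} ∉ τ_X ✗.
  U = {1, 2}: f^{-1}(U) = {p, q, r, s} ∈ τ_X ✓.
Found U = {1} with f^{-1}(U) = {p, q, s} not in τ_X. Therefore f is NOT continuous.


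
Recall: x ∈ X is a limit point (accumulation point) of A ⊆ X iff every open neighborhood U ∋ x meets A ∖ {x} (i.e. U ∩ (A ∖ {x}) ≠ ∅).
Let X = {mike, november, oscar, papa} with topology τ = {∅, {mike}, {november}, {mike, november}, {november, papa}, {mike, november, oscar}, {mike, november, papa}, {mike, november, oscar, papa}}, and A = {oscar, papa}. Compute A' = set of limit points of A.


A' = ∅

For each x ∈ X, list the open sets U ∈ τ with x ∈ U, then check whether U ∩ (A ∖ {x}) ≠ ∅ for every such U.
  x = mike: open {mike} ∋ x has {mike} ∩ (A ∖ {mike}) = ∅, so x is NOT a limit point.
  x = november: open {november} ∋ x has {november} ∩ (A ∖ {november}) = ∅, so x is NOT a limit point.
  x = oscar: open {mike, november, oscar} ∋ x has {mike, november, oscar} ∩ (A ∖ {oscar}) = ∅, so x is NOT a limit point.
  x = papa: open {november, papa} ∋ x has {november, papa} ∩ (A ∖ {papa}) = ∅, so x is NOT a limit point.
Collecting: A' = ∅.


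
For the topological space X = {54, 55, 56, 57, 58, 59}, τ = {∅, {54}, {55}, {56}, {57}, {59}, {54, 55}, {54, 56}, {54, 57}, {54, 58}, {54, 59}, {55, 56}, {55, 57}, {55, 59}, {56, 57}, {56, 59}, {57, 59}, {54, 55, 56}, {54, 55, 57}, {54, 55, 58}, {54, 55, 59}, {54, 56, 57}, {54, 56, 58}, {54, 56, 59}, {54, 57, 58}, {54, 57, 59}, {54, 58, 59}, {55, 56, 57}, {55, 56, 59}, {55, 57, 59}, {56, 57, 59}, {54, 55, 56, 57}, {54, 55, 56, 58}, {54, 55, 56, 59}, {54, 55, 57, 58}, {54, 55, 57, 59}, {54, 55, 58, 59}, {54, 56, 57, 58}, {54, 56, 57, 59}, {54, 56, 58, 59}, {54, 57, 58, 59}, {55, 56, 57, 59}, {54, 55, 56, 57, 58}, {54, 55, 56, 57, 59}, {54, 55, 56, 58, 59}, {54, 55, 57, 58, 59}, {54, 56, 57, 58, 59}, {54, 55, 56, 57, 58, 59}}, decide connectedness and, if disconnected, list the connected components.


(X, τ) is disconnected; components = [{55}, {56}, {57}, {59}, {54, 58}].

Find clopen sets (U ∈ τ with X ∖ U ∈ τ):
  U = ∅, X ∖ U = {54, 55, 56, 57, 58, 59} — both open, so U is clopen.
  U = {55}, X ∖ U = {54, 56, 57, 58, 59} — both open, so U is clopen.
  U = {56}, X ∖ U = {54, 55, 57, 58, 59} — both open, so U is clopen.
  U = {57}, X ∖ U = {54, 55, 56, 58, 59} — both open, so U is clopen.
  U = {59}, X ∖ U = {54, 55, 56, 57, 58} — both open, so U is clopen.
  U = {54, 58}, X ∖ U = {55, 56, 57, 59} — both open, so U is clopen.
  U = {55, 56}, X ∖ U = {54, 57, 58, 59} — both open, so U is clopen.
  U = {55, 57}, X ∖ U = {54, 56, 58, 59} — both open, so U is clopen.
  U = {55, 59}, X ∖ U = {54, 56, 57, 58} — both open, so U is clopen.
  U = {56, 57}, X ∖ U = {54, 55, 58, 59} — both open, so U is clopen.
  U = {56, 59}, X ∖ U = {54, 55, 57, 58} — both open, so U is clopen.
  U = {57, 59}, X ∖ U = {54, 55, 56, 58} — both open, so U is clopen.
  U = {54, 55, 58}, X ∖ U = {56, 57, 59} — both open, so U is clopen.
  U = {54, 56, 58}, X ∖ U = {55, 57, 59} — both open, so U is clopen.
  U = {54, 57, 58}, X ∖ U = {55, 56, 59} — both open, so U is clopen.
  U = {54, 58, 59}, X ∖ U = {55, 56, 57} — both open, so U is clopen.
  U = {55, 56, 57}, X ∖ U = {54, 58, 59} — both open, so U is clopen.
  U = {55, 56, 59}, X ∖ U = {54, 57, 58} — both open, so U is clopen.
  U = {55, 57, 59}, X ∖ U = {54, 56, 58} — both open, so U is clopen.
  U = {56, 57, 59}, X ∖ U = {54, 55, 58} — both open, so U is clopen.
  U = {54, 55, 56, 58}, X ∖ U = {57, 59} — both open, so U is clopen.
  U = {54, 55, 57, 58}, X ∖ U = {56, 59} — both open, so U is clopen.
  U = {54, 55, 58, 59}, X ∖ U = {56, 57} — both open, so U is clopen.
  U = {54, 56, 57, 58}, X ∖ U = {55, 59} — both open, so U is clopen.
  U = {54, 56, 58, 59}, X ∖ U = {55, 57} — both open, so U is clopen.
  U = {54, 57, 58, 59}, X ∖ U = {55, 56} — both open, so U is clopen.
  U = {55, 56, 57, 59}, X ∖ U = {54, 58} — both open, so U is clopen.
  U = {54, 55, 56, 57, 58}, X ∖ U = {59} — both open, so U is clopen.
  U = {54, 55, 56, 58, 59}, X ∖ U = {57} — both open, so U is clopen.
  U = {54, 55, 57, 58, 59}, X ∖ U = {56} — both open, so U is clopen.
  U = {54, 56, 57, 58, 59}, X ∖ U = {55} — both open, so U is clopen.
  U = {54, 55, 56, 57, 58, 59}, X ∖ U = ∅ — both open, so U is clopen.
Nontrivial clopen(s) exist: e.g. {54, 56, 57, 58}. So (X, τ) is disconnected.
Compute connected components by grouping points that agree on all clopens:
  component: {55}
  component: {56}
  component: {57}
  component: {59}
  component: {54, 58}


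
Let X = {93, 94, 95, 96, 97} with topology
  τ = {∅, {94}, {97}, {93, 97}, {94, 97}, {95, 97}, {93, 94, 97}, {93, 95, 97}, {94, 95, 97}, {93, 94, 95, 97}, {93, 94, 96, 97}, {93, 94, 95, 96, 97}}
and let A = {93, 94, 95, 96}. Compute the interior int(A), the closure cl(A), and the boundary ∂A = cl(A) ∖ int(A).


int(A) = {94}, cl(A) = {93, 94, 95, 96}, ∂A = {93, 95, 96}.

Closed sets in (X, τ) are complements of opens:
  closed(X, τ) = {∅, {95}, {96}, {93, 96}, {94, 96}, {95, 96}, {93, 94, 96}, {93, 95, 96}, {94, 95, 96}, {93, 94, 95, 96}, {93, 95, 96, 97}, {93, 94, 95, 96, 97}}.
int(A) = ⋃ {U ∈ τ : U ⊆ A}. Opens contained in A: ∅, {94}.
Taking the union of these: int(A) = {94}.
cl(A) = ⋂ {C closed : A ⊆ C}. Closed sets containing A: {93, 94, 95, 96}, {93, 94, 95, 96, 97}.
Intersecting these: cl(A) = {93, 94, 95, 96}.
∂A = cl(A) ∖ int(A) = {93, 94, 95, 96} ∖ {94} = {93, 95, 96}.


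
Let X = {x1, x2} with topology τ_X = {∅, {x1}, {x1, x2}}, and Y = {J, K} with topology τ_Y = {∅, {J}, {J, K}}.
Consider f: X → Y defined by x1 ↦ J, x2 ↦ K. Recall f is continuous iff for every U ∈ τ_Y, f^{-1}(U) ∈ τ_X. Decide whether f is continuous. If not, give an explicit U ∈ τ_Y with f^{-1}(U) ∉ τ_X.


f IS continuous.

Compute f^{-1}(U) for each U ∈ τ_Y:
  U = ∅: f^{-1}(U) = ∅ ∈ τ_X ✓.
  U = {J}: f^{-1}(U) = {x1} ∈ τ_X ✓.
  U = {J, K}: f^{-1}(U) = {x1, x2} ∈ τ_X ✓.
Every preimage lies in τ_X, so f IS continuous.


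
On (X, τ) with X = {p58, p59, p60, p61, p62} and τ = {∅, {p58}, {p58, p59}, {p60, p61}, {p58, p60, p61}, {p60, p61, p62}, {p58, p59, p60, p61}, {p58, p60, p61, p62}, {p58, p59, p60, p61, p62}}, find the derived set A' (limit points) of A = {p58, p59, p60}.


A' = {p59, p61, p62}

For each x ∈ X, list the open sets U ∈ τ with x ∈ U, then check whether U ∩ (A ∖ {x}) ≠ ∅ for every such U.
  x = p58: open {p58} ∋ x has {p58} ∩ (A ∖ {p58}) = ∅, so x is NOT a limit point.
  x = p59: opens ∋ x are {p58, p59}, {p58, p59, p60, p61}, {p58, p59, p60, p61, p62}; each meets A ∖ {p59}, so x IS a limit point.
  x = p60: open {p60, p61} ∋ x has {p60, p61} ∩ (A ∖ {p60}) = ∅, so x is NOT a limit point.
  x = p61: opens ∋ x are {p60, p61}, {p58, p60, p61}, {p60, p61, p62}, {p58, p59, p60, p61}, {p58, p60, p61, p62}, {p58, p59, p60, p61, p62}; each meets A ∖ {p61}, so x IS a limit point.
  x = p62: opens ∋ x are {p60, p61, p62}, {p58, p60, p61, p62}, {p58, p59, p60, p61, p62}; each meets A ∖ {p62}, so x IS a limit point.
Collecting: A' = {p59, p61, p62}.


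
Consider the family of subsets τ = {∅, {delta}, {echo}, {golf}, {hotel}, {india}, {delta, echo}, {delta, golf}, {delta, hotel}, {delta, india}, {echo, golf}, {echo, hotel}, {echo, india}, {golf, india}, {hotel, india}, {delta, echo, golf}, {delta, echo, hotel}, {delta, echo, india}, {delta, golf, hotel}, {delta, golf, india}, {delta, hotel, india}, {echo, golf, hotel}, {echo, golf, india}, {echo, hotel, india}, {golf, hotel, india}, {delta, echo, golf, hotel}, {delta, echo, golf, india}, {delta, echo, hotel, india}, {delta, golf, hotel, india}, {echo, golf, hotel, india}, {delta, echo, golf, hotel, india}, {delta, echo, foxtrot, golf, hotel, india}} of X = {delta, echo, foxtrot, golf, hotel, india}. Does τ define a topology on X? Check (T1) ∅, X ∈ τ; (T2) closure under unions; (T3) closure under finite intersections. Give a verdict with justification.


τ is NOT a topology on X.

Axiom (T1): ∅ ∈ τ? Yes; X ∈ τ? Yes.
Axiom (T2/T3): check pairwise unions and intersections of members of τ.
Counterexample for (T2): {golf} ∪ {hotel} = {golf, hotel} ∉ τ. Therefore τ is NOT a topology.


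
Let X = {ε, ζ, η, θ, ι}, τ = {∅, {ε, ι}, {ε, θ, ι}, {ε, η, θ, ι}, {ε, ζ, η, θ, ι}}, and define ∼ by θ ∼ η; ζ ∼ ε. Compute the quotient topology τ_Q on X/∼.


X/∼ = {[ε=ζ], [η=θ], [ι]}; |τ_Q| = 2.

Equivalence classes: [ε=ζ], [η=θ], [ι].
Quotient map π: X → X/∼ sends ε ↦ [ε=ζ], ζ ↦ [ε=ζ], η ↦ [η=θ], θ ↦ [η=θ], ι ↦ [ι].
For each subset V ⊆ X/∼, compute π^{-1}(V) ⊆ X and check whether π^{-1}(V) ∈ τ. V is open in τ_Q iff π^{-1}(V) ∈ τ.
  V = {}: π^{-1}(V) = ∅ ∈ τ ✓.
  V = {[ε=ζ]}: π^{-1}(V) = {ε, ζ} ∉ τ ✗.
  V = {[η=θ]}: π^{-1}(V) = {η, θ} ∉ τ ✗.
  V = {[ε=ζ], [η=θ]}: π^{-1}(V) = {ε, ζ, η, θ} ∉ τ ✗.
  V = {[ι]}: π^{-1}(V) = {ι} ∉ τ ✗.
  V = {[ε=ζ], [ι]}: π^{-1}(V) = {ε, ζ, ι} ∉ τ ✗.
  V = {[η=θ], [ι]}: π^{-1}(V) = {η, θ, ι} ∉ τ ✗.
  V = {[ε=ζ], [η=θ], [ι]}: π^{-1}(V) = {ε, ζ, η, θ, ι} ∈ τ ✓.
Open sets in the quotient: τ_Q = {{}, {[ε=ζ], [η=θ], [ι]}} (2 elements).


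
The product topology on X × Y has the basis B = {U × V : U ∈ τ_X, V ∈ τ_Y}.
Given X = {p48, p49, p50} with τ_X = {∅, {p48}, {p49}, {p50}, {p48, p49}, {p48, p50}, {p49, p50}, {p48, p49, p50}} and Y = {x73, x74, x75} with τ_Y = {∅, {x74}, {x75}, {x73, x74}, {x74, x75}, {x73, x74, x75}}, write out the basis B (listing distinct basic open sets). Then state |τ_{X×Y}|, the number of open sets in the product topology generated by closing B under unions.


Basis B = {∅ × ∅, {p48} × {x74}, {p48} × {x75}, {p49} × {x74}, {p49} × {x75}, {p50} × {x74}, {p50} × {x75}, {p48} × {x73, x74}, {p48} × {x74, x75}, {p48, p49} × {x74}, {p48, p50} × {x74}, {p48, p49} × {x75}, {p48, p50} × {x75}, {p49} × {x73, x74}, {p49} × {x74, x75}, {p49, p50} × {x74}, {p49, p50} × {x75}, {p50} × {x73, x74}, {p50} × {x74, x75}, {p48} × {x73, x74, x75}, {p48, p49, p50} × {x74}, {p48, p49, p50} × {x75}, {p49} × {x73, x74, x75}, {p50} × {x73, x74, x75}, {p48, p49} × {x73, x74}, {p48, p50} × {x73, x74}, {p48, p49} × {x74, x75}, {p48, p50} × {x74, x75}, {p49, p50} × {x73, x74}, {p49, p50} × {x74, x75}, {p48, p49} × {x73, x74, x75}, {p48, p50} × {x73, x74, x75}, {p48, p49, p50} × {x73, x74}, {p48, p49, p50} × {x74, x75}, {p49, p50} × {x73, x74, x75}, {p48, p49, p50} × {x73, x74, x75}}; |τ_{X×Y}| = 216.

Enumerate products U × V with U ∈ τ_X, V ∈ τ_Y (deduplicated):
  ∅ × ∅ = {} (∅)
  {p48} × {x74} = {(p48,x74)}
  {p48} × {x75} = {(p48,x75)}
  {p49} × {x74} = {(p49,x74)}
  {p49} × {x75} = {(p49,x75)}
  {p50} × {x74} = {(p50,x74)}
  {p50} × {x75} = {(p50,x75)}
  {p48} × {x73, x74} = {(p48,x73), (p48,x74)}
  {p48} × {x74, x75} = {(p48,x74), (p48,x75)}
  {p48, p49} × {x74} = {(p48,x74), (p49,x74)}
  {p48, p50} × {x74} = {(p48,x74), (p50,x74)}
  {p48, p49} × {x75} = {(p48,x75), (p49,x75)}
  {p48, p50} × {x75} = {(p48,x75), (p50,x75)}
  {p49} × {x73, x74} = {(p49,x73), (p49,x74)}
  {p49} × {x74, x75} = {(p49,x74), (p49,x75)}
  {p49, p50} × {x74} = {(p49,x74), (p50,x74)}
  {p49, p50} × {x75} = {(p49,x75), (p50,x75)}
  {p50} × {x73, x74} = {(p50,x73), (p50,x74)}
  {p50} × {x74, x75} = {(p50,x74), (p50,x75)}
  {p48} × {x73, x74, x75} = {(p48,x73), (p48,x74), (p48,x75)}
  {p48, p49, p50} × {x74} = {(p48,x74), (p49,x74), (p50,x74)}
  {p48, p49, p50} × {x75} = {(p48,x75), (p49,x75), (p50,x75)}
  {p49} × {x73, x74, x75} = {(p49,x73), (p49,x74), (p49,x75)}
  {p50} × {x73, x74, x75} = {(p50,x73), (p50,x74), (p50,x75)}
  {p48, p49} × {x73, x74} = {(p48,x73), (p48,x74), (p49,x73), (p49,x74)}
  {p48, p50} × {x73, x74} = {(p48,x73), (p48,x74), (p50,x73), (p50,x74)}
  {p48, p49} × {x74, x75} = {(p48,x74), (p48,x75), (p49,x74), (p49,x75)}
  {p48, p50} × {x74, x75} = {(p48,x74), (p48,x75), (p50,x74), (p50,x75)}
  {p49, p50} × {x73, x74} = {(p49,x73), (p49,x74), (p50,x73), (p50,x74)}
  {p49, p50} × {x74, x75} = {(p49,x74), (p49,x75), (p50,x74), (p50,x75)}
  {p48, p49} × {x73, x74, x75} = {(p48,x73), (p48,x74), (p48,x75), (p49,x73), (p49,x74), (p49,x75)}
  {p48, p50} × {x73, x74, x75} = {(p48,x73), (p48,x74), (p48,x75), (p50,x73), (p50,x74), (p50,x75)}
  {p48, p49, p50} × {x73, x74} = {(p48,x73), (p48,x74), (p49,x73), (p49,x74), (p50,x73), (p50,x74)}
  {p48, p49, p50} × {x74, x75} = {(p48,x74), (p48,x75), (p49,x74), (p49,x75), (p50,x74), (p50,x75)}
  {p49, p50} × {x73, x74, x75} = {(p49,x73), (p49,x74), (p49,x75), (p50,x73), (p50,x74), (p50,x75)}
  {p48, p49, p50} × {x73, x74, x75} = {(p48,x73), (p48,x74), (p48,x75), (p49,x73), (p49,x74), (p49,x75), (p50,x73), (p50,x74), (p50,x75)}
These 36 distinct sets form the basis B.
Close under arbitrary unions to get τ_{X×Y}; counting gives |τ_{X×Y}| = 216.


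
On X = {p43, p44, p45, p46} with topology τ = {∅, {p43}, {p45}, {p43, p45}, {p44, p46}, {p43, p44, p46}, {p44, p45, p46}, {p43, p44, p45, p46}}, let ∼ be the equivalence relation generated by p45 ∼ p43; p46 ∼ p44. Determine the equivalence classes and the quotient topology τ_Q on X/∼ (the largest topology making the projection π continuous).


X/∼ = {[p43=p45], [p44=p46]}; |τ_Q| = 4.

Equivalence classes: [p43=p45], [p44=p46].
Quotient map π: X → X/∼ sends p43 ↦ [p43=p45], p44 ↦ [p44=p46], p45 ↦ [p43=p45], p46 ↦ [p44=p46].
For each subset V ⊆ X/∼, compute π^{-1}(V) ⊆ X and check whether π^{-1}(V) ∈ τ. V is open in τ_Q iff π^{-1}(V) ∈ τ.
  V = {}: π^{-1}(V) = ∅ ∈ τ ✓.
  V = {[p43=p45]}: π^{-1}(V) = {p43, p45} ∈ τ ✓.
  V = {[p44=p46]}: π^{-1}(V) = {p44, p46} ∈ τ ✓.
  V = {[p43=p45], [p44=p46]}: π^{-1}(V) = {p43, p44, p45, p46} ∈ τ ✓.
Open sets in the quotient: τ_Q = {{}, {[p43=p45]}, {[p44=p46]}, {[p43=p45], [p44=p46]}} (4 elements).


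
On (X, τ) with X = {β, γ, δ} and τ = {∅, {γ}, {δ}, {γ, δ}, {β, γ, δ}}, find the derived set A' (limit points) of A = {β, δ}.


A' = {β}

For each x ∈ X, list the open sets U ∈ τ with x ∈ U, then check whether U ∩ (A ∖ {x}) ≠ ∅ for every such U.
  x = β: opens ∋ x are {β, γ, δ}; each meets A ∖ {β}, so x IS a limit point.
  x = γ: open {γ} ∋ x has {γ} ∩ (A ∖ {γ}) = ∅, so x is NOT a limit point.
  x = δ: open {δ} ∋ x has {δ} ∩ (A ∖ {δ}) = ∅, so x is NOT a limit point.
Collecting: A' = {β}.


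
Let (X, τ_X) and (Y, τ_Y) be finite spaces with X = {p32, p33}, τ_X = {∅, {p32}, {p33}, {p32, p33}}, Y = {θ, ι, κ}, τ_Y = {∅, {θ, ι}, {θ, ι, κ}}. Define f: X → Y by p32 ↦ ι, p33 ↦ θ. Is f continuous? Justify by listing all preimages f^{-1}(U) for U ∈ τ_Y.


f IS continuous.

Compute f^{-1}(U) for each U ∈ τ_Y:
  U = ∅: f^{-1}(U) = ∅ ∈ τ_X ✓.
  U = {θ, ι}: f^{-1}(U) = {p32, p33} ∈ τ_X ✓.
  U = {θ, ι, κ}: f^{-1}(U) = {p32, p33} ∈ τ_X ✓.
Every preimage lies in τ_X, so f IS continuous.


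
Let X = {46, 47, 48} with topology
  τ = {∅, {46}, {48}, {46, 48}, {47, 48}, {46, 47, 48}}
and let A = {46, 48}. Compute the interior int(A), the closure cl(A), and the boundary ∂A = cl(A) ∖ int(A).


int(A) = {46, 48}, cl(A) = {46, 47, 48}, ∂A = {47}.

Closed sets in (X, τ) are complements of opens:
  closed(X, τ) = {∅, {46}, {47}, {46, 47}, {47, 48}, {46, 47, 48}}.
int(A) = ⋃ {U ∈ τ : U ⊆ A}. Opens contained in A: ∅, {46}, {48}, {46, 48}.
Taking the union of these: int(A) = {46, 48}.
cl(A) = ⋂ {C closed : A ⊆ C}. Closed sets containing A: {46, 47, 48}.
Intersecting these: cl(A) = {46, 47, 48}.
∂A = cl(A) ∖ int(A) = {46, 47, 48} ∖ {46, 48} = {47}.


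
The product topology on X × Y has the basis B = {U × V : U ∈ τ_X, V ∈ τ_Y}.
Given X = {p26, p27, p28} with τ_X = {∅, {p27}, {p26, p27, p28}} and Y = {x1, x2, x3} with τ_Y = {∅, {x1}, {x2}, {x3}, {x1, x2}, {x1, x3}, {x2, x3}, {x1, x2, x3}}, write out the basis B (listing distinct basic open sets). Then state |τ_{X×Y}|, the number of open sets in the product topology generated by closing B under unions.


Basis B = {∅ × ∅, {p27} × {x1}, {p27} × {x2}, {p27} × {x3}, {p27} × {x1, x2}, {p27} × {x1, x3}, {p27} × {x2, x3}, {p26, p27, p28} × {x1}, {p26, p27, p28} × {x2}, {p26, p27, p28} × {x3}, {p27} × {x1, x2, x3}, {p26, p27, p28} × {x1, x2}, {p26, p27, p28} × {x1, x3}, {p26, p27, p28} × {x2, x3}, {p26, p27, p28} × {x1, x2, x3}}; |τ_{X×Y}| = 27.

Enumerate products U × V with U ∈ τ_X, V ∈ τ_Y (deduplicated):
  ∅ × ∅ = {} (∅)
  {p27} × {x1} = {(p27,x1)}
  {p27} × {x2} = {(p27,x2)}
  {p27} × {x3} = {(p27,x3)}
  {p27} × {x1, x2} = {(p27,x1), (p27,x2)}
  {p27} × {x1, x3} = {(p27,x1), (p27,x3)}
  {p27} × {x2, x3} = {(p27,x2), (p27,x3)}
  {p26, p27, p28} × {x1} = {(p26,x1), (p27,x1), (p28,x1)}
  {p26, p27, p28} × {x2} = {(p26,x2), (p27,x2), (p28,x2)}
  {p26, p27, p28} × {x3} = {(p26,x3), (p27,x3), (p28,x3)}
  {p27} × {x1, x2, x3} = {(p27,x1), (p27,x2), (p27,x3)}
  {p26, p27, p28} × {x1, x2} = {(p26,x1), (p26,x2), (p27,x1), (p27,x2), (p28,x1), (p28,x2)}
  {p26, p27, p28} × {x1, x3} = {(p26,x1), (p26,x3), (p27,x1), (p27,x3), (p28,x1), (p28,x3)}
  {p26, p27, p28} × {x2, x3} = {(p26,x2), (p26,x3), (p27,x2), (p27,x3), (p28,x2), (p28,x3)}
  {p26, p27, p28} × {x1, x2, x3} = {(p26,x1), (p26,x2), (p26,x3), (p27,x1), (p27,x2), (p27,x3), (p28,x1), (p28,x2), (p28,x3)}
These 15 distinct sets form the basis B.
Close under arbitrary unions to get τ_{X×Y}; counting gives |τ_{X×Y}| = 27.


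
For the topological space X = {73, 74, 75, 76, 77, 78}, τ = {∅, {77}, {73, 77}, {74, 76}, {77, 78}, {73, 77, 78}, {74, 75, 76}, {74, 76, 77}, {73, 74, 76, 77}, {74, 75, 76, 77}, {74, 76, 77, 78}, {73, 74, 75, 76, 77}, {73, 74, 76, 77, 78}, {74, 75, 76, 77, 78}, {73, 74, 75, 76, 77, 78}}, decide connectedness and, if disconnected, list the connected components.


(X, τ) is disconnected; components = [{73, 77, 78}, {74, 75, 76}].

Find clopen sets (U ∈ τ with X ∖ U ∈ τ):
  U = ∅, X ∖ U = {73, 74, 75, 76, 77, 78} — both open, so U is clopen.
  U = {73, 77, 78}, X ∖ U = {74, 75, 76} — both open, so U is clopen.
  U = {74, 75, 76}, X ∖ U = {73, 77, 78} — both open, so U is clopen.
  U = {73, 74, 75, 76, 77, 78}, X ∖ U = ∅ — both open, so U is clopen.
Nontrivial clopen(s) exist: e.g. {74, 75, 76}. So (X, τ) is disconnected.
Compute connected components by grouping points that agree on all clopens:
  component: {73, 77, 78}
  component: {74, 75, 76}


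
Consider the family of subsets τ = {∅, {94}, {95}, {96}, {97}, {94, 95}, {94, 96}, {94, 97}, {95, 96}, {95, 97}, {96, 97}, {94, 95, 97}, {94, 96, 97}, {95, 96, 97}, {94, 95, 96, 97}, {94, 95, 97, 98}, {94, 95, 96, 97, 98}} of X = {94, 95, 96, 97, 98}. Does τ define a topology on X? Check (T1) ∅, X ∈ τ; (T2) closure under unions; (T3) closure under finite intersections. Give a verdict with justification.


τ is NOT a topology on X.

Axiom (T1): ∅ ∈ τ? Yes; X ∈ τ? Yes.
Axiom (T2/T3): check pairwise unions and intersections of members of τ.
Counterexample for (T2): {94} ∪ {95, 96} = {94, 95, 96} ∉ τ. Therefore τ is NOT a topology.


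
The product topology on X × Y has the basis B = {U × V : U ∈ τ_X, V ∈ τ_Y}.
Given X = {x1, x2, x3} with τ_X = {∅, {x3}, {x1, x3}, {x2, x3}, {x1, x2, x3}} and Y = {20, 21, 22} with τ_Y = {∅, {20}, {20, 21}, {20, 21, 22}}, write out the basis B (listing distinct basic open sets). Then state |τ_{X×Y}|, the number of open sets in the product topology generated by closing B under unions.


Basis B = {∅ × ∅, {x3} × {20}, {x1, x3} × {20}, {x2, x3} × {20}, {x3} × {20, 21}, {x1, x2, x3} × {20}, {x3} × {20, 21, 22}, {x1, x3} × {20, 21}, {x2, x3} × {20, 21}, {x1, x3} × {20, 21, 22}, {x1, x2, x3} × {20, 21}, {x2, x3} × {20, 21, 22}, {x1, x2, x3} × {20, 21, 22}}; |τ_{X×Y}| = 30.

Enumerate products U × V with U ∈ τ_X, V ∈ τ_Y (deduplicated):
  ∅ × ∅ = {} (∅)
  {x3} × {20} = {(x3,20)}
  {x1, x3} × {20} = {(x1,20), (x3,20)}
  {x2, x3} × {20} = {(x2,20), (x3,20)}
  {x3} × {20, 21} = {(x3,20), (x3,21)}
  {x1, x2, x3} × {20} = {(x1,20), (x2,20), (x3,20)}
  {x3} × {20, 21, 22} = {(x3,20), (x3,21), (x3,22)}
  {x1, x3} × {20, 21} = {(x1,20), (x1,21), (x3,20), (x3,21)}
  {x2, x3} × {20, 21} = {(x2,20), (x2,21), (x3,20), (x3,21)}
  {x1, x3} × {20, 21, 22} = {(x1,20), (x1,21), (x1,22), (x3,20), (x3,21), (x3,22)}
  {x1, x2, x3} × {20, 21} = {(x1,20), (x1,21), (x2,20), (x2,21), (x3,20), (x3,21)}
  {x2, x3} × {20, 21, 22} = {(x2,20), (x2,21), (x2,22), (x3,20), (x3,21), (x3,22)}
  {x1, x2, x3} × {20, 21, 22} = {(x1,20), (x1,21), (x1,22), (x2,20), (x2,21), (x2,22), (x3,20), (x3,21), (x3,22)}
These 13 distinct sets form the basis B.
Close under arbitrary unions to get τ_{X×Y}; counting gives |τ_{X×Y}| = 30.


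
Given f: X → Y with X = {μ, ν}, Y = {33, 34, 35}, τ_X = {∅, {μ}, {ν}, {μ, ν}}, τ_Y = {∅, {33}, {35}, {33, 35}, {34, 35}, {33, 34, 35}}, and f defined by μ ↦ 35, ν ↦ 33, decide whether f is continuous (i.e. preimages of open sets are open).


f IS continuous.

Compute f^{-1}(U) for each U ∈ τ_Y:
  U = ∅: f^{-1}(U) = ∅ ∈ τ_X ✓.
  U = {33}: f^{-1}(U) = {ν} ∈ τ_X ✓.
  U = {35}: f^{-1}(U) = {μ} ∈ τ_X ✓.
  U = {33, 35}: f^{-1}(U) = {μ, ν} ∈ τ_X ✓.
  U = {34, 35}: f^{-1}(U) = {μ} ∈ τ_X ✓.
  U = {33, 34, 35}: f^{-1}(U) = {μ, ν} ∈ τ_X ✓.
Every preimage lies in τ_X, so f IS continuous.


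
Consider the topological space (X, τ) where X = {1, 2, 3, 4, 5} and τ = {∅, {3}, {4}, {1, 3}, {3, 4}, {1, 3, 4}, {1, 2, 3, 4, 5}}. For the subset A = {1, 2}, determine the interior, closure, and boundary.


int(A) = ∅, cl(A) = {1, 2, 5}, ∂A = {1, 2, 5}.

Closed sets in (X, τ) are complements of opens:
  closed(X, τ) = {∅, {2, 5}, {1, 2, 5}, {2, 4, 5}, {1, 2, 3, 5}, {1, 2, 4, 5}, {1, 2, 3, 4, 5}}.
int(A) = ⋃ {U ∈ τ : U ⊆ A}. Opens contained in A: ∅.
Taking the union of these: int(A) = ∅.
cl(A) = ⋂ {C closed : A ⊆ C}. Closed sets containing A: {1, 2, 5}, {1, 2, 3, 5}, {1, 2, 4, 5}, {1, 2, 3, 4, 5}.
Intersecting these: cl(A) = {1, 2, 5}.
∂A = cl(A) ∖ int(A) = {1, 2, 5} ∖ ∅ = {1, 2, 5}.


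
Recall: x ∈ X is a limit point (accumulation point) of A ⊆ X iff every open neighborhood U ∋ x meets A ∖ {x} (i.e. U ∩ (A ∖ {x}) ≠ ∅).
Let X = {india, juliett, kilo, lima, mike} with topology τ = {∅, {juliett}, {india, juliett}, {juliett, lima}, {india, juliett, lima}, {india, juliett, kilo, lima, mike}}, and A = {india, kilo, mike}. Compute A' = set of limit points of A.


A' = {kilo, mike}

For each x ∈ X, list the open sets U ∈ τ with x ∈ U, then check whether U ∩ (A ∖ {x}) ≠ ∅ for every such U.
  x = india: open {india, juliett} ∋ x has {india, juliett} ∩ (A ∖ {india}) = ∅, so x is NOT a limit point.
  x = juliett: open {juliett} ∋ x has {juliett} ∩ (A ∖ {juliett}) = ∅, so x is NOT a limit point.
  x = kilo: opens ∋ x are {india, juliett, kilo, lima, mike}; each meets A ∖ {kilo}, so x IS a limit point.
  x = lima: open {juliett, lima} ∋ x has {juliett, lima} ∩ (A ∖ {lima}) = ∅, so x is NOT a limit point.
  x = mike: opens ∋ x are {india, juliett, kilo, lima, mike}; each meets A ∖ {mike}, so x IS a limit point.
Collecting: A' = {kilo, mike}.


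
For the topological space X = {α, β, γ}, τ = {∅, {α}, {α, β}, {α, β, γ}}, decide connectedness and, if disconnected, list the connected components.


(X, τ) is connected.

Find clopen sets (U ∈ τ with X ∖ U ∈ τ):
  U = ∅, X ∖ U = {α, β, γ} — both open, so U is clopen.
  U = {α, β, γ}, X ∖ U = ∅ — both open, so U is clopen.
Only trivial clopens (∅ and X) exist, so (X, τ) is connected.
Compute connected components by grouping points that agree on all clopens:
  component: {α, β, γ}


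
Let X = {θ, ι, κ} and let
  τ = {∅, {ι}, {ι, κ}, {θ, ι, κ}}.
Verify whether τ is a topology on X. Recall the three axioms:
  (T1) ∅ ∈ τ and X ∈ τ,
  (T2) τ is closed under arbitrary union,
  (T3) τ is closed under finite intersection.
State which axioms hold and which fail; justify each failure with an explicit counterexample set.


τ IS a topology on X.

Axiom (T1): ∅ ∈ τ? Yes; X ∈ τ? Yes.
Axiom (T2/T3): check pairwise unions and intersections of members of τ.
All pairwise intersections and unions checked — each lies in τ. Therefore τ satisfies (T1), (T2), (T3): it IS a topology on X.


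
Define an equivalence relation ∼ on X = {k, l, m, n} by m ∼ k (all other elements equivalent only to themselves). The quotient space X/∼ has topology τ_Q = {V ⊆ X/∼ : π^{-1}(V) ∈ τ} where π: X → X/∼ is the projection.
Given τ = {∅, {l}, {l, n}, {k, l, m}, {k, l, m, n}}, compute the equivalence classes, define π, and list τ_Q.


X/∼ = {[k=m], [l], [n]}; |τ_Q| = 5.

Equivalence classes: [k=m], [l], [n].
Quotient map π: X → X/∼ sends k ↦ [k=m], l ↦ [l], m ↦ [k=m], n ↦ [n].
For each subset V ⊆ X/∼, compute π^{-1}(V) ⊆ X and check whether π^{-1}(V) ∈ τ. V is open in τ_Q iff π^{-1}(V) ∈ τ.
  V = {}: π^{-1}(V) = ∅ ∈ τ ✓.
  V = {[k=m]}: π^{-1}(V) = {k, m} ∉ τ ✗.
  V = {[l]}: π^{-1}(V) = {l} ∈ τ ✓.
  V = {[k=m], [l]}: π^{-1}(V) = {k, l, m} ∈ τ ✓.
  V = {[n]}: π^{-1}(V) = {n} ∉ τ ✗.
  V = {[k=m], [n]}: π^{-1}(V) = {k, m, n} ∉ τ ✗.
  V = {[l], [n]}: π^{-1}(V) = {l, n} ∈ τ ✓.
  V = {[k=m], [l], [n]}: π^{-1}(V) = {k, l, m, n} ∈ τ ✓.
Open sets in the quotient: τ_Q = {{}, {[l]}, {[k=m], [l]}, {[l], [n]}, {[k=m], [l], [n]}} (5 elements).


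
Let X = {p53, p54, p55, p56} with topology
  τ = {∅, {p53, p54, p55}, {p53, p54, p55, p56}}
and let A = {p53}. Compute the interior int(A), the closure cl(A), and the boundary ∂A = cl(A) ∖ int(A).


int(A) = ∅, cl(A) = {p53, p54, p55, p56}, ∂A = {p53, p54, p55, p56}.

Closed sets in (X, τ) are complements of opens:
  closed(X, τ) = {∅, {p56}, {p53, p54, p55, p56}}.
int(A) = ⋃ {U ∈ τ : U ⊆ A}. Opens contained in A: ∅.
Taking the union of these: int(A) = ∅.
cl(A) = ⋂ {C closed : A ⊆ C}. Closed sets containing A: {p53, p54, p55, p56}.
Intersecting these: cl(A) = {p53, p54, p55, p56}.
∂A = cl(A) ∖ int(A) = {p53, p54, p55, p56} ∖ ∅ = {p53, p54, p55, p56}.


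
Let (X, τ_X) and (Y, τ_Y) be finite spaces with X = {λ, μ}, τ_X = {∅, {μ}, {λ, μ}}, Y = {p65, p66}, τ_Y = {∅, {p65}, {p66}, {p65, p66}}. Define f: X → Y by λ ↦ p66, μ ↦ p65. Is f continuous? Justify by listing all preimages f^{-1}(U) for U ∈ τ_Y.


f is NOT continuous.

Compute f^{-1}(U) for each U ∈ τ_Y:
  U = ∅: f^{-1}(U) = ∅ ∈ τ_X ✓.
  U = {p65}: f^{-1}(U) = {μ} ∈ τ_X ✓.
  U = {p66}: f^{-1}(U) = {λ} ∉ τ_X ✗.
  U = {p65, p66}: f^{-1}(U) = {λ, μ} ∈ τ_X ✓.
Found U = {p66} with f^{-1}(U) = {λ} not in τ_X. Therefore f is NOT continuous.


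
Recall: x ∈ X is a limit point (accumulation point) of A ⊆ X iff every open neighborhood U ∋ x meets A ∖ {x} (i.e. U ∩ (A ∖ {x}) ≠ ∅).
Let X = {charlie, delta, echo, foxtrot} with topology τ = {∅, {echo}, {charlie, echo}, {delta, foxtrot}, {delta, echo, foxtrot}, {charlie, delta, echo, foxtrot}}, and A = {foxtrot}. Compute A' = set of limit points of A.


A' = {delta}

For each x ∈ X, list the open sets U ∈ τ with x ∈ U, then check whether U ∩ (A ∖ {x}) ≠ ∅ for every such U.
  x = charlie: open {charlie, echo} ∋ x has {charlie, echo} ∩ (A ∖ {charlie}) = ∅, so x is NOT a limit point.
  x = delta: opens ∋ x are {delta, foxtrot}, {delta, echo, foxtrot}, {charlie, delta, echo, foxtrot}; each meets A ∖ {delta}, so x IS a limit point.
  x = echo: open {echo} ∋ x has {echo} ∩ (A ∖ {echo}) = ∅, so x is NOT a limit point.
  x = foxtrot: open {delta, foxtrot} ∋ x has {delta, foxtrot} ∩ (A ∖ {foxtrot}) = ∅, so x is NOT a limit point.
Collecting: A' = {delta}.


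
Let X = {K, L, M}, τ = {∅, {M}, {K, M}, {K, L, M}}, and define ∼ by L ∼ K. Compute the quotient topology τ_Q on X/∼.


X/∼ = {[K=L], [M]}; |τ_Q| = 3.

Equivalence classes: [K=L], [M].
Quotient map π: X → X/∼ sends K ↦ [K=L], L ↦ [K=L], M ↦ [M].
For each subset V ⊆ X/∼, compute π^{-1}(V) ⊆ X and check whether π^{-1}(V) ∈ τ. V is open in τ_Q iff π^{-1}(V) ∈ τ.
  V = {}: π^{-1}(V) = ∅ ∈ τ ✓.
  V = {[K=L]}: π^{-1}(V) = {K, L} ∉ τ ✗.
  V = {[M]}: π^{-1}(V) = {M} ∈ τ ✓.
  V = {[K=L], [M]}: π^{-1}(V) = {K, L, M} ∈ τ ✓.
Open sets in the quotient: τ_Q = {{}, {[M]}, {[K=L], [M]}} (3 elements).


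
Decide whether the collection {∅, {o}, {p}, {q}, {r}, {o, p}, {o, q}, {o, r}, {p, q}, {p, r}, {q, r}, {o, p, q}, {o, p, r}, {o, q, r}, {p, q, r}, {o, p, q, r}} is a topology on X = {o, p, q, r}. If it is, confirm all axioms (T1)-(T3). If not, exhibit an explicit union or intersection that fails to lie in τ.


τ IS a topology on X.

Axiom (T1): ∅ ∈ τ? Yes; X ∈ τ? Yes.
Axiom (T2/T3): check pairwise unions and intersections of members of τ.
All pairwise intersections and unions checked — each lies in τ. Therefore τ satisfies (T1), (T2), (T3): it IS a topology on X.


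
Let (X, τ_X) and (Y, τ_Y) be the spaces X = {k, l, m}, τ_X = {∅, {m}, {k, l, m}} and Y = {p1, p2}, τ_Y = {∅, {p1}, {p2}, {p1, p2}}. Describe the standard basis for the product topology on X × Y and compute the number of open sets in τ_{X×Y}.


Basis B = {∅ × ∅, {m} × {p1}, {m} × {p2}, {m} × {p1, p2}, {k, l, m} × {p1}, {k, l, m} × {p2}, {k, l, m} × {p1, p2}}; |τ_{X×Y}| = 9.

Enumerate products U × V with U ∈ τ_X, V ∈ τ_Y (deduplicated):
  ∅ × ∅ = {} (∅)
  {m} × {p1} = {(m,p1)}
  {m} × {p2} = {(m,p2)}
  {m} × {p1, p2} = {(m,p1), (m,p2)}
  {k, l, m} × {p1} = {(k,p1), (l,p1), (m,p1)}
  {k, l, m} × {p2} = {(k,p2), (l,p2), (m,p2)}
  {k, l, m} × {p1, p2} = {(k,p1), (k,p2), (l,p1), (l,p2), (m,p1), (m,p2)}
These 7 distinct sets form the basis B.
Close under arbitrary unions to get τ_{X×Y}; counting gives |τ_{X×Y}| = 9.


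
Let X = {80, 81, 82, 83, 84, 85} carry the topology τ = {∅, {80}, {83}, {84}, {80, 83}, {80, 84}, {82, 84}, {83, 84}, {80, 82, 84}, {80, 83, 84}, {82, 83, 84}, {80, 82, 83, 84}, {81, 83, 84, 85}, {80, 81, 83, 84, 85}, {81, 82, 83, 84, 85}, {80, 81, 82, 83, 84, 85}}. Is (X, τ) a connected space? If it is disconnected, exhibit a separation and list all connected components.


(X, τ) is disconnected; components = [{80}, {81, 82, 83, 84, 85}].

Find clopen sets (U ∈ τ with X ∖ U ∈ τ):
  U = ∅, X ∖ U = {80, 81, 82, 83, 84, 85} — both open, so U is clopen.
  U = {80}, X ∖ U = {81, 82, 83, 84, 85} — both open, so U is clopen.
  U = {81, 82, 83, 84, 85}, X ∖ U = {80} — both open, so U is clopen.
  U = {80, 81, 82, 83, 84, 85}, X ∖ U = ∅ — both open, so U is clopen.
Nontrivial clopen(s) exist: e.g. {80}. So (X, τ) is disconnected.
Compute connected components by grouping points that agree on all clopens:
  component: {80}
  component: {81, 82, 83, 84, 85}


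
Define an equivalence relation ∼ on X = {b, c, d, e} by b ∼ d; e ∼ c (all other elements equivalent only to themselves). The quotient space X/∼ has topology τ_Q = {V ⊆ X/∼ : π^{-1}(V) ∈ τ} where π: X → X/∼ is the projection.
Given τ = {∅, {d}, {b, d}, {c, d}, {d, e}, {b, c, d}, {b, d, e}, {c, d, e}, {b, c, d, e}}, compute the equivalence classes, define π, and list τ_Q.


X/∼ = {[b=d], [c=e]}; |τ_Q| = 3.

Equivalence classes: [b=d], [c=e].
Quotient map π: X → X/∼ sends b ↦ [b=d], c ↦ [c=e], d ↦ [b=d], e ↦ [c=e].
For each subset V ⊆ X/∼, compute π^{-1}(V) ⊆ X and check whether π^{-1}(V) ∈ τ. V is open in τ_Q iff π^{-1}(V) ∈ τ.
  V = {}: π^{-1}(V) = ∅ ∈ τ ✓.
  V = {[b=d]}: π^{-1}(V) = {b, d} ∈ τ ✓.
  V = {[c=e]}: π^{-1}(V) = {c, e} ∉ τ ✗.
  V = {[b=d], [c=e]}: π^{-1}(V) = {b, c, d, e} ∈ τ ✓.
Open sets in the quotient: τ_Q = {{}, {[b=d]}, {[b=d], [c=e]}} (3 elements).


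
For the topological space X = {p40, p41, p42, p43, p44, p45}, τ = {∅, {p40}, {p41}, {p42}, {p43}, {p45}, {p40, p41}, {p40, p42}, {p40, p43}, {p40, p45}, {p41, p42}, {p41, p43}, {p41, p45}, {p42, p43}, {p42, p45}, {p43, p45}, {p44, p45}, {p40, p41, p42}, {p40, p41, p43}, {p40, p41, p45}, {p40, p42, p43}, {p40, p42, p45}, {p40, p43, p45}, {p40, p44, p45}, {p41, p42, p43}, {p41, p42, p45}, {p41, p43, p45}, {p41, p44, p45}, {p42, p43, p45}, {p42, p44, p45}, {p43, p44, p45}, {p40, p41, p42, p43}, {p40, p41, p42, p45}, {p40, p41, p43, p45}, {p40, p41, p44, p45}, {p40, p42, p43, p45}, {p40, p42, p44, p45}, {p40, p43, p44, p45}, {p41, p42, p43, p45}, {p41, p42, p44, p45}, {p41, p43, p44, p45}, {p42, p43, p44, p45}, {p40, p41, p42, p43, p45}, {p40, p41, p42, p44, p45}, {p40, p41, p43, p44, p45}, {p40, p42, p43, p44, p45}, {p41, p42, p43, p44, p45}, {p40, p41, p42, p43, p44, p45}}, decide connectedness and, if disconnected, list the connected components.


(X, τ) is disconnected; components = [{p40}, {p41}, {p42}, {p43}, {p44, p45}].

Find clopen sets (U ∈ τ with X ∖ U ∈ τ):
  U = ∅, X ∖ U = {p40, p41, p42, p43, p44, p45} — both open, so U is clopen.
  U = {p40}, X ∖ U = {p41, p42, p43, p44, p45} — both open, so U is clopen.
  U = {p41}, X ∖ U = {p40, p42, p43, p44, p45} — both open, so U is clopen.
  U = {p42}, X ∖ U = {p40, p41, p43, p44, p45} — both open, so U is clopen.
  U = {p43}, X ∖ U = {p40, p41, p42, p44, p45} — both open, so U is clopen.
  U = {p40, p41}, X ∖ U = {p42, p43, p44, p45} — both open, so U is clopen.
  U = {p40, p42}, X ∖ U = {p41, p43, p44, p45} — both open, so U is clopen.
  U = {p40, p43}, X ∖ U = {p41, p42, p44, p45} — both open, so U is clopen.
  U = {p41, p42}, X ∖ U = {p40, p43, p44, p45} — both open, so U is clopen.
  U = {p41, p43}, X ∖ U = {p40, p42, p44, p45} — both open, so U is clopen.
  U = {p42, p43}, X ∖ U = {p40, p41, p44, p45} — both open, so U is clopen.
  U = {p44, p45}, X ∖ U = {p40, p41, p42, p43} — both open, so U is clopen.
  U = {p40, p41, p42}, X ∖ U = {p43, p44, p45} — both open, so U is clopen.
  U = {p40, p41, p43}, X ∖ U = {p42, p44, p45} — both open, so U is clopen.
  U = {p40, p42, p43}, X ∖ U = {p41, p44, p45} — both open, so U is clopen.
  U = {p40, p44, p45}, X ∖ U = {p41, p42, p43} — both open, so U is clopen.
  U = {p41, p42, p43}, X ∖ U = {p40, p44, p45} — both open, so U is clopen.
  U = {p41, p44, p45}, X ∖ U = {p40, p42, p43} — both open, so U is clopen.
  U = {p42, p44, p45}, X ∖ U = {p40, p41, p43} — both open, so U is clopen.
  U = {p43, p44, p45}, X ∖ U = {p40, p41, p42} — both open, so U is clopen.
  U = {p40, p41, p42, p43}, X ∖ U = {p44, p45} — both open, so U is clopen.
  U = {p40, p41, p44, p45}, X ∖ U = {p42, p43} — both open, so U is clopen.
  U = {p40, p42, p44, p45}, X ∖ U = {p41, p43} — both open, so U is clopen.
  U = {p40, p43, p44, p45}, X ∖ U = {p41, p42} — both open, so U is clopen.
  U = {p41, p42, p44, p45}, X ∖ U = {p40, p43} — both open, so U is clopen.
  U = {p41, p43, p44, p45}, X ∖ U = {p40, p42} — both open, so U is clopen.
  U = {p42, p43, p44, p45}, X ∖ U = {p40, p41} — both open, so U is clopen.
  U = {p40, p41, p42, p44, p45}, X ∖ U = {p43} — both open, so U is clopen.
  U = {p40, p41, p43, p44, p45}, X ∖ U = {p42} — both open, so U is clopen.
  U = {p40, p42, p43, p44, p45}, X ∖ U = {p41} — both open, so U is clopen.
  U = {p41, p42, p43, p44, p45}, X ∖ U = {p40} — both open, so U is clopen.
  U = {p40, p41, p42, p43, p44, p45}, X ∖ U = ∅ — both open, so U is clopen.
Nontrivial clopen(s) exist: e.g. {p40, p42, p44, p45}. So (X, τ) is disconnected.
Compute connected components by grouping points that agree on all clopens:
  component: {p40}
  component: {p41}
  component: {p42}
  component: {p43}
  component: {p44, p45}


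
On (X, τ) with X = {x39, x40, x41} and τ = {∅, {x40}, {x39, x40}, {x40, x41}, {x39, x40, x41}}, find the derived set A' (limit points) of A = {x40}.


A' = {x39, x41}

For each x ∈ X, list the open sets U ∈ τ with x ∈ U, then check whether U ∩ (A ∖ {x}) ≠ ∅ for every such U.
  x = x39: opens ∋ x are {x39, x40}, {x39, x40, x41}; each meets A ∖ {x39}, so x IS a limit point.
  x = x40: open {x40} ∋ x has {x40} ∩ (A ∖ {x40}) = ∅, so x is NOT a limit point.
  x = x41: opens ∋ x are {x40, x41}, {x39, x40, x41}; each meets A ∖ {x41}, so x IS a limit point.
Collecting: A' = {x39, x41}.


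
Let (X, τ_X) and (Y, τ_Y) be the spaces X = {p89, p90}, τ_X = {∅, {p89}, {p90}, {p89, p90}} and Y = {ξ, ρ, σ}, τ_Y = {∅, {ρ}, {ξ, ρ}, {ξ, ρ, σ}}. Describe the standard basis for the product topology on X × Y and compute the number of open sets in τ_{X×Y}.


Basis B = {∅ × ∅, {p89} × {ρ}, {p90} × {ρ}, {p89} × {ξ, ρ}, {p89, p90} × {ρ}, {p90} × {ξ, ρ}, {p89} × {ξ, ρ, σ}, {p90} × {ξ, ρ, σ}, {p89, p90} × {ξ, ρ}, {p89, p90} × {ξ, ρ, σ}}; |τ_{X×Y}| = 16.

Enumerate products U × V with U ∈ τ_X, V ∈ τ_Y (deduplicated):
  ∅ × ∅ = {} (∅)
  {p89} × {ρ} = {(p89,ρ)}
  {p90} × {ρ} = {(p90,ρ)}
  {p89} × {ξ, ρ} = {(p89,ξ), (p89,ρ)}
  {p89, p90} × {ρ} = {(p89,ρ), (p90,ρ)}
  {p90} × {ξ, ρ} = {(p90,ξ), (p90,ρ)}
  {p89} × {ξ, ρ, σ} = {(p89,ξ), (p89,ρ), (p89,σ)}
  {p90} × {ξ, ρ, σ} = {(p90,ξ), (p90,ρ), (p90,σ)}
  {p89, p90} × {ξ, ρ} = {(p89,ξ), (p89,ρ), (p90,ξ), (p90,ρ)}
  {p89, p90} × {ξ, ρ, σ} = {(p89,ξ), (p89,ρ), (p89,σ), (p90,ξ), (p90,ρ), (p90,σ)}
These 10 distinct sets form the basis B.
Close under arbitrary unions to get τ_{X×Y}; counting gives |τ_{X×Y}| = 16.


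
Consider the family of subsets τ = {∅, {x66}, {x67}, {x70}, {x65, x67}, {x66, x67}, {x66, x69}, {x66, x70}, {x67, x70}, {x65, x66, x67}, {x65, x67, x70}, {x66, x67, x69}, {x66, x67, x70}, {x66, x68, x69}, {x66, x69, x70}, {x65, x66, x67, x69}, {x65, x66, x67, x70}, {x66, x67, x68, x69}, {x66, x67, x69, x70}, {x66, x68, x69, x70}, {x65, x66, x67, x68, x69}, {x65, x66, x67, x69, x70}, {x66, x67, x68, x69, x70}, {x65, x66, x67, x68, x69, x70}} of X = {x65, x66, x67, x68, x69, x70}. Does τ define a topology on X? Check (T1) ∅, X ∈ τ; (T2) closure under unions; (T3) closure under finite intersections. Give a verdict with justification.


τ IS a topology on X.

Axiom (T1): ∅ ∈ τ? Yes; X ∈ τ? Yes.
Axiom (T2/T3): check pairwise unions and intersections of members of τ.
All pairwise intersections and unions checked — each lies in τ. Therefore τ satisfies (T1), (T2), (T3): it IS a topology on X.


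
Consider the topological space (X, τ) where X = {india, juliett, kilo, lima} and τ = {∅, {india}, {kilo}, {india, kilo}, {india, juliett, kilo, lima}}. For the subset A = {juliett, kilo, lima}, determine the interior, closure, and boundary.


int(A) = {kilo}, cl(A) = {juliett, kilo, lima}, ∂A = {juliett, lima}.

Closed sets in (X, τ) are complements of opens:
  closed(X, τ) = {∅, {juliett, lima}, {india, juliett, lima}, {juliett, kilo, lima}, {india, juliett, kilo, lima}}.
int(A) = ⋃ {U ∈ τ : U ⊆ A}. Opens contained in A: ∅, {kilo}.
Taking the union of these: int(A) = {kilo}.
cl(A) = ⋂ {C closed : A ⊆ C}. Closed sets containing A: {juliett, kilo, lima}, {india, juliett, kilo, lima}.
Intersecting these: cl(A) = {juliett, kilo, lima}.
∂A = cl(A) ∖ int(A) = {juliett, kilo, lima} ∖ {kilo} = {juliett, lima}.
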